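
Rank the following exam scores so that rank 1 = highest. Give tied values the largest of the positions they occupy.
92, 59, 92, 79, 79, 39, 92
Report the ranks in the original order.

Sorted (descending): 92, 92, 92, 79, 79, 59, 39
The 3 values of 92 occupy positions 1–3 → each gets rank 3.
The 2 values of 79 occupy positions 4–5 → each gets rank 5.

3, 6, 3, 5, 5, 7, 3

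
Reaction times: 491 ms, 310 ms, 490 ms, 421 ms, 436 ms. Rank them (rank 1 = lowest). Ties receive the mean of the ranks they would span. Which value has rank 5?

491

Sorted (ascending): 310, 421, 436, 490, 491
No ties — each value takes its position as its rank.
Rank 5 → value 491.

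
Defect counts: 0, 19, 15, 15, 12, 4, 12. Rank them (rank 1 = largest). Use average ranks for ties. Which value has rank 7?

0

Sorted (descending): 19, 15, 15, 12, 12, 4, 0
The 2 values of 15 occupy positions 2–3 → average rank (2+3)/2 = 2.5.
The 2 values of 12 occupy positions 4–5 → average rank (4+5)/2 = 4.5.
Rank 7 → value 0.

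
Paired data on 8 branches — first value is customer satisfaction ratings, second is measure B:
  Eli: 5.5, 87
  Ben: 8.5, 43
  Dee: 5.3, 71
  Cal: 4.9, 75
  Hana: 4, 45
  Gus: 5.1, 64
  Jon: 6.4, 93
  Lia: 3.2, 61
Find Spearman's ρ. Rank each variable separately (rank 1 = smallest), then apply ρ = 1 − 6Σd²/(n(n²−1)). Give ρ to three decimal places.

Ranks of variable 1: 6, 8, 5, 3, 2, 4, 7, 1
Ranks of variable 2: 7, 1, 5, 6, 2, 4, 8, 3
d = r₁ − r₂: -1, 7, 0, -3, 0, 0, -1, -2
d²: 1, 49, 0, 9, 0, 0, 1, 4; Σd² = 64
ρ = 1 − 6·64/(8·63) = 1 − 384/504 = 0.238

0.238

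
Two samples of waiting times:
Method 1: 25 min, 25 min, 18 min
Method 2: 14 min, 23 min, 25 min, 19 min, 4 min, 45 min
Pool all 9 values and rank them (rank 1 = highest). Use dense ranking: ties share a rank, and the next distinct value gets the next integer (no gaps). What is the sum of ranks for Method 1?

9

Sorted (descending): 45, 25, 25, 25, 23, 19, 18, 14, 4
The 3 values of 25 share dense rank 2.
Remaining distinct values take the next consecutive integers.
Method 1 values → pooled ranks: 25→2, 25→2, 18→5
Rank sum = 2 + 2 + 5 = 9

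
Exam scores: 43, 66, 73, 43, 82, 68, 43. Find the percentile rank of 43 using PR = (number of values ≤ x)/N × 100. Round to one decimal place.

N = 7.
Strictly below 43: 0. Equal to 43: 3.
PR = 3/7 × 100 = 42.9

42.9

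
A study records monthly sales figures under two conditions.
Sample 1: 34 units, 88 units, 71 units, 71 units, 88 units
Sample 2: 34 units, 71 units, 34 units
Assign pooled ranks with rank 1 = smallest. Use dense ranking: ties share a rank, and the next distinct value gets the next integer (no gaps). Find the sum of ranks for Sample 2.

Sorted (ascending): 34, 34, 34, 71, 71, 71, 88, 88
The 3 values of 34 share dense rank 1.
The 3 values of 71 share dense rank 2.
The 2 values of 88 share dense rank 3.
Sample 2 values → pooled ranks: 34→1, 71→2, 34→1
Rank sum = 1 + 2 + 1 = 4

4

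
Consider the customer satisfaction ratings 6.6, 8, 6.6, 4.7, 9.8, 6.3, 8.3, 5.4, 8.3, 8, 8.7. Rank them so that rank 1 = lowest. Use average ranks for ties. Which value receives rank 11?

Sorted (ascending): 4.7, 5.4, 6.3, 6.6, 6.6, 8, 8, 8.3, 8.3, 8.7, 9.8
The 2 values of 6.6 occupy positions 4–5 → average rank (4+5)/2 = 4.5.
The 2 values of 8 occupy positions 6–7 → average rank (6+7)/2 = 6.5.
The 2 values of 8.3 occupy positions 8–9 → average rank (8+9)/2 = 8.5.
Rank 11 → value 9.8.

9.8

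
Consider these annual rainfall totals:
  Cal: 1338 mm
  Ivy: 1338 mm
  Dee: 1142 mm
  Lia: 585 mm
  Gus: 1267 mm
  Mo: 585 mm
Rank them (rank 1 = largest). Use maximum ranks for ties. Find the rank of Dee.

4

Sorted (descending): 1338, 1338, 1267, 1142, 585, 585
The 2 values of 1338 occupy positions 1–2 → each gets rank 2.
The 2 values of 585 occupy positions 5–6 → each gets rank 6.
Dee has value 1142 mm → rank 4.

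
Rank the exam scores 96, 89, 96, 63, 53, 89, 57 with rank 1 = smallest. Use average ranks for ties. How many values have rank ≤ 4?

Sorted (ascending): 53, 57, 63, 89, 89, 96, 96
The 2 values of 89 occupy positions 4–5 → average rank (4+5)/2 = 4.5.
The 2 values of 96 occupy positions 6–7 → average rank (6+7)/2 = 6.5.
Ranks ≤ 4: {1, 2, 3} → 3 values.

3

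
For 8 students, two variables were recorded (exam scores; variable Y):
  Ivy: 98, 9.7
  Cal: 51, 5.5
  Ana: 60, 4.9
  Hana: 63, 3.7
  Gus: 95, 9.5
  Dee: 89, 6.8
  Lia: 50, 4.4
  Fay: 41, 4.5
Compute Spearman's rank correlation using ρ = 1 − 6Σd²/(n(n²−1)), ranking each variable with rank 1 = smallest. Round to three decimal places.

Ranks of variable 1: 8, 3, 4, 5, 7, 6, 2, 1
Ranks of variable 2: 8, 5, 4, 1, 7, 6, 2, 3
d = r₁ − r₂: 0, -2, 0, 4, 0, 0, 0, -2
d²: 0, 4, 0, 16, 0, 0, 0, 4; Σd² = 24
ρ = 1 − 6·24/(8·63) = 1 − 144/504 = 0.714

0.714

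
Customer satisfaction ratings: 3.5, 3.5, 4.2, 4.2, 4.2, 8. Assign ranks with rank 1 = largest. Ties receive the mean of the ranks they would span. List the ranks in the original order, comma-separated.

5.5, 5.5, 3, 3, 3, 1

Sorted (descending): 8, 4.2, 4.2, 4.2, 3.5, 3.5
The 3 values of 4.2 occupy positions 2–4 → average rank 3.
The 2 values of 3.5 occupy positions 5–6 → average rank (5+6)/2 = 5.5.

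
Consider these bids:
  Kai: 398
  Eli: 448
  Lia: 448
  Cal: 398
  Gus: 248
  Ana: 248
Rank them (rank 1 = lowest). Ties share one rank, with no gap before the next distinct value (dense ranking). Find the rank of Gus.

Sorted (ascending): 248, 248, 398, 398, 448, 448
The 2 values of 248 share dense rank 1.
The 2 values of 398 share dense rank 2.
The 2 values of 448 share dense rank 3.
Gus has value 248 → rank 1.

1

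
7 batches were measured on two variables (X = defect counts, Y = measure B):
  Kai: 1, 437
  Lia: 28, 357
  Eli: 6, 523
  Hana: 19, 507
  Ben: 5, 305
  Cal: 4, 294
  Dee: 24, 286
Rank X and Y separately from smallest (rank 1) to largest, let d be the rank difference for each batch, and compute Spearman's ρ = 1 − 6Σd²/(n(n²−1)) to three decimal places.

Ranks of variable 1: 1, 7, 4, 5, 3, 2, 6
Ranks of variable 2: 5, 4, 7, 6, 3, 2, 1
d = r₁ − r₂: -4, 3, -3, -1, 0, 0, 5
d²: 16, 9, 9, 1, 0, 0, 25; Σd² = 60
ρ = 1 − 6·60/(7·48) = 1 − 360/336 = -0.071

-0.071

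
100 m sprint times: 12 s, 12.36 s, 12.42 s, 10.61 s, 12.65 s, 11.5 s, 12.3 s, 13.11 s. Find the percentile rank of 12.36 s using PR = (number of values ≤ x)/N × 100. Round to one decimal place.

62.5

N = 8.
Strictly below 12.36: 4. Equal to 12.36: 1.
PR = 5/8 × 100 = 62.5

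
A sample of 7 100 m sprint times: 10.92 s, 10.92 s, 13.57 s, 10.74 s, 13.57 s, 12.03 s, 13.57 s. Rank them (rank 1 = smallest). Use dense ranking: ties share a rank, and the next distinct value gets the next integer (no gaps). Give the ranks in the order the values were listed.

Sorted (ascending): 10.74, 10.92, 10.92, 12.03, 13.57, 13.57, 13.57
The 2 values of 10.92 share dense rank 2.
The 3 values of 13.57 share dense rank 4.
Remaining distinct values take the next consecutive integers.

2, 2, 4, 1, 4, 3, 4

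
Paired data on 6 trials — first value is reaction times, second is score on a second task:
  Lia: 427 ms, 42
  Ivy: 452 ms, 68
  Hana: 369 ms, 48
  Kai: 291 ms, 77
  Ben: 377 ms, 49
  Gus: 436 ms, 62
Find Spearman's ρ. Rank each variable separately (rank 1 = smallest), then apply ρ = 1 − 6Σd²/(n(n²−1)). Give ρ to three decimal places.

-0.029

Ranks of variable 1: 4, 6, 2, 1, 3, 5
Ranks of variable 2: 1, 5, 2, 6, 3, 4
d = r₁ − r₂: 3, 1, 0, -5, 0, 1
d²: 9, 1, 0, 25, 0, 1; Σd² = 36
ρ = 1 − 6·36/(6·35) = 1 − 216/210 = -0.029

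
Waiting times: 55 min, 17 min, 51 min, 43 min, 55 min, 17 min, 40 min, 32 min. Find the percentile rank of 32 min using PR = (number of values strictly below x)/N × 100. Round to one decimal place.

N = 8.
Strictly below 32: 2. Equal to 32: 1.
PR = 2/8 × 100 = 25.0

25.0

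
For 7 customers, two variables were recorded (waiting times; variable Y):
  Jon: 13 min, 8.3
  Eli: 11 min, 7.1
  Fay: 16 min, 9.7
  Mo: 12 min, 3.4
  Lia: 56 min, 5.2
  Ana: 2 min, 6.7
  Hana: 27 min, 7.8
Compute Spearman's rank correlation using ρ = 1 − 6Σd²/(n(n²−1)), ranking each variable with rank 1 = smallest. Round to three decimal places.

Ranks of variable 1: 4, 2, 5, 3, 7, 1, 6
Ranks of variable 2: 6, 4, 7, 1, 2, 3, 5
d = r₁ − r₂: -2, -2, -2, 2, 5, -2, 1
d²: 4, 4, 4, 4, 25, 4, 1; Σd² = 46
ρ = 1 − 6·46/(7·48) = 1 − 276/336 = 0.179

0.179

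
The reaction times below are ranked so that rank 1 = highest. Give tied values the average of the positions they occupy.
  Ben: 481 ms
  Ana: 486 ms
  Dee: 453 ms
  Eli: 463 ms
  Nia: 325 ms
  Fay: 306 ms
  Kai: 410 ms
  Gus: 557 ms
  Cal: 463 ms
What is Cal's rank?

Sorted (descending): 557, 486, 481, 463, 463, 453, 410, 325, 306
The 2 values of 463 occupy positions 4–5 → average rank (4+5)/2 = 4.5.
Cal has value 463 ms → rank 4.5.

4.5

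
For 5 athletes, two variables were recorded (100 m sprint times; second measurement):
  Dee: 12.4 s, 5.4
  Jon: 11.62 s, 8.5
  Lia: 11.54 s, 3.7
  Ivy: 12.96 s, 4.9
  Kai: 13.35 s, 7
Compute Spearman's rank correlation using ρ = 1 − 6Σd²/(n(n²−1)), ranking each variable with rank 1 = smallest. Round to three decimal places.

Ranks of variable 1: 3, 2, 1, 4, 5
Ranks of variable 2: 3, 5, 1, 2, 4
d = r₁ − r₂: 0, -3, 0, 2, 1
d²: 0, 9, 0, 4, 1; Σd² = 14
ρ = 1 − 6·14/(5·24) = 1 − 84/120 = 0.300

0.300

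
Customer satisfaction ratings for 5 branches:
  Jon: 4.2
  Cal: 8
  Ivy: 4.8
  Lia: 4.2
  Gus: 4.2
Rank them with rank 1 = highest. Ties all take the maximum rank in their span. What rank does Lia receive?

5

Sorted (descending): 8, 4.8, 4.2, 4.2, 4.2
The 3 values of 4.2 occupy positions 3–5 → each gets rank 5.
Lia has value 4.2 → rank 5.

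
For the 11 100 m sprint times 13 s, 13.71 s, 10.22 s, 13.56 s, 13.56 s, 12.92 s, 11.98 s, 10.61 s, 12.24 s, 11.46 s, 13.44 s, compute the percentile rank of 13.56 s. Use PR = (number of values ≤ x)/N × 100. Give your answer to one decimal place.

90.9

N = 11.
Strictly below 13.56: 8. Equal to 13.56: 2.
PR = 10/11 × 100 = 90.9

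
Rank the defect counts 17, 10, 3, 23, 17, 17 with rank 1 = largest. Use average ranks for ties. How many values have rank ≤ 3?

4

Sorted (descending): 23, 17, 17, 17, 10, 3
The 3 values of 17 occupy positions 2–4 → average rank 3.
Ranks ≤ 3: {1, 3, 3, 3} → 4 values.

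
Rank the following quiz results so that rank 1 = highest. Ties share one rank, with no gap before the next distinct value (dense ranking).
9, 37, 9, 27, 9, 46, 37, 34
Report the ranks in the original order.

Sorted (descending): 46, 37, 37, 34, 27, 9, 9, 9
The 2 values of 37 share dense rank 2.
The 3 values of 9 share dense rank 5.
Remaining distinct values take the next consecutive integers.

5, 2, 5, 4, 5, 1, 2, 3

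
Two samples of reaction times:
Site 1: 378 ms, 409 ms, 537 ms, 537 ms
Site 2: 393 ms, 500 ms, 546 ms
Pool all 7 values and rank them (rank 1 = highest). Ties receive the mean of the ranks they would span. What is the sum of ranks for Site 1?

17

Sorted (descending): 546, 537, 537, 500, 409, 393, 378
The 2 values of 537 occupy positions 2–3 → average rank (2+3)/2 = 2.5.
Site 1 values → pooled ranks: 378→7, 409→5, 537→2.5, 537→2.5
Rank sum = 7 + 5 + 2.5 + 2.5 = 17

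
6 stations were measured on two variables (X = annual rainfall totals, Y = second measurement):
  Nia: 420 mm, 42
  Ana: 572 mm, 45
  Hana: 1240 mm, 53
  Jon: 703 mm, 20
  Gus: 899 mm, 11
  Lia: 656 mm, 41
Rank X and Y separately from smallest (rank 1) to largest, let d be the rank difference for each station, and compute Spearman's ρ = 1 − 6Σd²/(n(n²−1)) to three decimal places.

-0.086

Ranks of variable 1: 1, 2, 6, 4, 5, 3
Ranks of variable 2: 4, 5, 6, 2, 1, 3
d = r₁ − r₂: -3, -3, 0, 2, 4, 0
d²: 9, 9, 0, 4, 16, 0; Σd² = 38
ρ = 1 − 6·38/(6·35) = 1 − 228/210 = -0.086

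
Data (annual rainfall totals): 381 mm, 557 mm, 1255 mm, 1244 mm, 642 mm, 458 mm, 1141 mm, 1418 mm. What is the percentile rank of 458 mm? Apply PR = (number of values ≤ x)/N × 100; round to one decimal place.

N = 8.
Strictly below 458: 1. Equal to 458: 1.
PR = 2/8 × 100 = 25.0

25.0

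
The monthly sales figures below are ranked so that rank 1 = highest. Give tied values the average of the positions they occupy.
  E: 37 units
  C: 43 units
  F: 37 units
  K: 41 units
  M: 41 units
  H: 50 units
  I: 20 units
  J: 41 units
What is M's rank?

Sorted (descending): 50, 43, 41, 41, 41, 37, 37, 20
The 3 values of 41 occupy positions 3–5 → average rank 4.
The 2 values of 37 occupy positions 6–7 → average rank (6+7)/2 = 6.5.
M has value 41 units → rank 4.

4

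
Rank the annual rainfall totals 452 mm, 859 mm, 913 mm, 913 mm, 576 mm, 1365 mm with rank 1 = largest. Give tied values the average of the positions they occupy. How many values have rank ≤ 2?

Sorted (descending): 1365, 913, 913, 859, 576, 452
The 2 values of 913 occupy positions 2–3 → average rank (2+3)/2 = 2.5.
Ranks ≤ 2: {1} → 1 value.

1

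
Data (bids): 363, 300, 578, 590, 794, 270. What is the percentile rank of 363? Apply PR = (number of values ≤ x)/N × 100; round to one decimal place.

N = 6.
Strictly below 363: 2. Equal to 363: 1.
PR = 3/6 × 100 = 50.0

50.0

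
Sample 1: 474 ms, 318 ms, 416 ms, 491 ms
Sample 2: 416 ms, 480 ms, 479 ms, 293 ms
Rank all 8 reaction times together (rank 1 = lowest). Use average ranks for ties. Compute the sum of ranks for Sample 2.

Sorted (ascending): 293, 318, 416, 416, 474, 479, 480, 491
The 2 values of 416 occupy positions 3–4 → average rank (3+4)/2 = 3.5.
Sample 2 values → pooled ranks: 416→3.5, 480→7, 479→6, 293→1
Rank sum = 3.5 + 7 + 6 + 1 = 17.5

17.5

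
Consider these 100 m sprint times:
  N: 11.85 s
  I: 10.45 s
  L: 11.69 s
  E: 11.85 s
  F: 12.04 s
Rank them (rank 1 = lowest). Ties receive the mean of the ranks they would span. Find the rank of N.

Sorted (ascending): 10.45, 11.69, 11.85, 11.85, 12.04
The 2 values of 11.85 occupy positions 3–4 → average rank (3+4)/2 = 3.5.
N has value 11.85 s → rank 3.5.

3.5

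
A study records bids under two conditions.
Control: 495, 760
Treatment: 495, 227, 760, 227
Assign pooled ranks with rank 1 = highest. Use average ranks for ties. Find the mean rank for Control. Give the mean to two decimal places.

Sorted (descending): 760, 760, 495, 495, 227, 227
The 2 values of 760 occupy positions 1–2 → average rank (1+2)/2 = 1.5.
The 2 values of 495 occupy positions 3–4 → average rank (3+4)/2 = 3.5.
The 2 values of 227 occupy positions 5–6 → average rank (5+6)/2 = 5.5.
Control values → pooled ranks: 495→3.5, 760→1.5
Mean rank = (3.5 + 1.5) / 2 = 2.50

2.50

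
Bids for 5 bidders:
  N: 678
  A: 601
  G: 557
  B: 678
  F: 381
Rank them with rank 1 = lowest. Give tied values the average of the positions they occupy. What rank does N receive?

Sorted (ascending): 381, 557, 601, 678, 678
The 2 values of 678 occupy positions 4–5 → average rank (4+5)/2 = 4.5.
N has value 678 → rank 4.5.

4.5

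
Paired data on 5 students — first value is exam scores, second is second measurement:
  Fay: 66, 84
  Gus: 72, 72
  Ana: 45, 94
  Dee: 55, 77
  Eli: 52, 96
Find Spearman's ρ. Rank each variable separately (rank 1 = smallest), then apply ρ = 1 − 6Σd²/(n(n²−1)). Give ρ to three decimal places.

Ranks of variable 1: 4, 5, 1, 3, 2
Ranks of variable 2: 3, 1, 4, 2, 5
d = r₁ − r₂: 1, 4, -3, 1, -3
d²: 1, 16, 9, 1, 9; Σd² = 36
ρ = 1 − 6·36/(5·24) = 1 − 216/120 = -0.800

-0.800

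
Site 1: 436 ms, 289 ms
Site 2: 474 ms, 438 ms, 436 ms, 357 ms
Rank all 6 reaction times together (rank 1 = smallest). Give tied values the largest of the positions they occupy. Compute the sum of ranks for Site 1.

5

Sorted (ascending): 289, 357, 436, 436, 438, 474
The 2 values of 436 occupy positions 3–4 → each gets rank 4.
Site 1 values → pooled ranks: 436→4, 289→1
Rank sum = 4 + 1 = 5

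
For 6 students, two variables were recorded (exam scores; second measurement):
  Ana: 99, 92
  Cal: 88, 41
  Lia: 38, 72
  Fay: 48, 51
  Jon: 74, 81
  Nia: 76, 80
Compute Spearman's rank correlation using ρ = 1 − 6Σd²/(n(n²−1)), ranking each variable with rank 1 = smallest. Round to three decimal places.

0.314

Ranks of variable 1: 6, 5, 1, 2, 3, 4
Ranks of variable 2: 6, 1, 3, 2, 5, 4
d = r₁ − r₂: 0, 4, -2, 0, -2, 0
d²: 0, 16, 4, 0, 4, 0; Σd² = 24
ρ = 1 − 6·24/(6·35) = 1 − 144/210 = 0.314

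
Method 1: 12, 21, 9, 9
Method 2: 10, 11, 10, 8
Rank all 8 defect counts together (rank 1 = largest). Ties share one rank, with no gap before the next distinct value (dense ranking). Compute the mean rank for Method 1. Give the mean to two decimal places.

Sorted (descending): 21, 12, 11, 10, 10, 9, 9, 8
The 2 values of 10 share dense rank 4.
The 2 values of 9 share dense rank 5.
Remaining distinct values take the next consecutive integers.
Method 1 values → pooled ranks: 12→2, 21→1, 9→5, 9→5
Mean rank = (2 + 1 + 5 + 5) / 4 = 3.25

3.25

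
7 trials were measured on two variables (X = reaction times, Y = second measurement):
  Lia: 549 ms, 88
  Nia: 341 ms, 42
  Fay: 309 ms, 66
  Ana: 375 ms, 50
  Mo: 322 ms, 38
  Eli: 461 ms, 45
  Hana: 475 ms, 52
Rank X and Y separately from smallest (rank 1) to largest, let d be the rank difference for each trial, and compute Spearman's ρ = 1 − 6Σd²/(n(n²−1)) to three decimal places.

Ranks of variable 1: 7, 3, 1, 4, 2, 5, 6
Ranks of variable 2: 7, 2, 6, 4, 1, 3, 5
d = r₁ − r₂: 0, 1, -5, 0, 1, 2, 1
d²: 0, 1, 25, 0, 1, 4, 1; Σd² = 32
ρ = 1 − 6·32/(7·48) = 1 − 192/336 = 0.429

0.429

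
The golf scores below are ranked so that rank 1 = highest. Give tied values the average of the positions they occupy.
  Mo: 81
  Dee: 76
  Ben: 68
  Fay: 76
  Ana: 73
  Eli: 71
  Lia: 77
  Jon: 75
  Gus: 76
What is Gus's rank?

4

Sorted (descending): 81, 77, 76, 76, 76, 75, 73, 71, 68
The 3 values of 76 occupy positions 3–5 → average rank 4.
Gus has value 76 → rank 4.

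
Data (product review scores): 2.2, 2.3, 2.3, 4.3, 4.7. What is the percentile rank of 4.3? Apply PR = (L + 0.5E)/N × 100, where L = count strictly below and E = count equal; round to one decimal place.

70.0

N = 5.
Strictly below 4.3: 3. Equal to 4.3: 1.
PR = (3 + 0.5·1)/5 × 100 = 70.0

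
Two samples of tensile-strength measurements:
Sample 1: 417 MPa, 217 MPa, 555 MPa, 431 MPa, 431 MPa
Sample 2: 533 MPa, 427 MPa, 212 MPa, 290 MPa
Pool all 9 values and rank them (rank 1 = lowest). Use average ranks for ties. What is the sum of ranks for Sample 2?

Sorted (ascending): 212, 217, 290, 417, 427, 431, 431, 533, 555
The 2 values of 431 occupy positions 6–7 → average rank (6+7)/2 = 6.5.
Sample 2 values → pooled ranks: 533→8, 427→5, 212→1, 290→3
Rank sum = 8 + 5 + 1 + 3 = 17

17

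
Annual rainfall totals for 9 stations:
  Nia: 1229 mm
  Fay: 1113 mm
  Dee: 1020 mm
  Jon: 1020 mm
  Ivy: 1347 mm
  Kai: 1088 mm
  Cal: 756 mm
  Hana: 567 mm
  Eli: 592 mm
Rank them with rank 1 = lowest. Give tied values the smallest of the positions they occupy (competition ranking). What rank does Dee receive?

4

Sorted (ascending): 567, 592, 756, 1020, 1020, 1088, 1113, 1229, 1347
The 2 values of 1020 occupy positions 4–5 → each gets rank 4.
Dee has value 1020 mm → rank 4.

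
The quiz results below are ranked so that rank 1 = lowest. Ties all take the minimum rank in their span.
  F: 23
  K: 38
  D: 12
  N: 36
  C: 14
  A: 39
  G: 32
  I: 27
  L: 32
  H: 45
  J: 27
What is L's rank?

6

Sorted (ascending): 12, 14, 23, 27, 27, 32, 32, 36, 38, 39, 45
The 2 values of 27 occupy positions 4–5 → each gets rank 4.
The 2 values of 32 occupy positions 6–7 → each gets rank 6.
L has value 32 → rank 6.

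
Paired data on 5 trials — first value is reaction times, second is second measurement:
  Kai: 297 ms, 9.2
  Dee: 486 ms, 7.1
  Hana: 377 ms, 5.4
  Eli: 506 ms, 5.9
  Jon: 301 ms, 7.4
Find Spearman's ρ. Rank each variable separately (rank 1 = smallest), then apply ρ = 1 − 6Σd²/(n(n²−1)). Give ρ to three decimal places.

-0.700

Ranks of variable 1: 1, 4, 3, 5, 2
Ranks of variable 2: 5, 3, 1, 2, 4
d = r₁ − r₂: -4, 1, 2, 3, -2
d²: 16, 1, 4, 9, 4; Σd² = 34
ρ = 1 − 6·34/(5·24) = 1 − 204/120 = -0.700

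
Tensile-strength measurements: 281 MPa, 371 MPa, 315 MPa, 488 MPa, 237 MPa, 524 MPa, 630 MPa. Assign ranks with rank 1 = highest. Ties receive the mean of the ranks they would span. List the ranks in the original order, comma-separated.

6, 4, 5, 3, 7, 2, 1

Sorted (descending): 630, 524, 488, 371, 315, 281, 237
No ties — each value takes its position as its rank.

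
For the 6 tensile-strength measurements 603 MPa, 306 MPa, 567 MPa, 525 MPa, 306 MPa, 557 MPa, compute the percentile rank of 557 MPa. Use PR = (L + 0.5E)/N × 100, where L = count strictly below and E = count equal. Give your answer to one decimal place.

58.3

N = 6.
Strictly below 557: 3. Equal to 557: 1.
PR = (3 + 0.5·1)/6 × 100 = 58.3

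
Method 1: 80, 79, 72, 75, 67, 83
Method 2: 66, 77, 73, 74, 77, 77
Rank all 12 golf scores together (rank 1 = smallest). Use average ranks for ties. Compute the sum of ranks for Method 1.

Sorted (ascending): 66, 67, 72, 73, 74, 75, 77, 77, 77, 79, 80, 83
The 3 values of 77 occupy positions 7–9 → average rank 8.
Method 1 values → pooled ranks: 80→11, 79→10, 72→3, 75→6, 67→2, 83→12
Rank sum = 11 + 10 + 3 + 6 + 2 + 12 = 44

44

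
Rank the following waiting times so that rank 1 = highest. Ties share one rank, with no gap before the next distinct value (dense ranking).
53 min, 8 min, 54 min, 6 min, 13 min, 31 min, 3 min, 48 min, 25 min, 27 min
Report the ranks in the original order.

Sorted (descending): 54, 53, 48, 31, 27, 25, 13, 8, 6, 3
No ties — each value takes its position as its rank.

2, 8, 1, 9, 7, 4, 10, 3, 6, 5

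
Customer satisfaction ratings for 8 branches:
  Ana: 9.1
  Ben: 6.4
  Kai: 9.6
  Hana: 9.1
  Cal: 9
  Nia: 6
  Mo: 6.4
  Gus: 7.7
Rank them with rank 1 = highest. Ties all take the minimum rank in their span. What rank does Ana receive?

Sorted (descending): 9.6, 9.1, 9.1, 9, 7.7, 6.4, 6.4, 6
The 2 values of 9.1 occupy positions 2–3 → each gets rank 2.
The 2 values of 6.4 occupy positions 6–7 → each gets rank 6.
Ana has value 9.1 → rank 2.

2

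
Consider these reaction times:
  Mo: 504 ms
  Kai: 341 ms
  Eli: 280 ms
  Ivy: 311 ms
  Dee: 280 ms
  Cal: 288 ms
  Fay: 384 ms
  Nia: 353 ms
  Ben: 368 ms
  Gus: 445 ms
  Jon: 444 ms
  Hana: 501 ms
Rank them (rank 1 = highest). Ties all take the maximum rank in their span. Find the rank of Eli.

Sorted (descending): 504, 501, 445, 444, 384, 368, 353, 341, 311, 288, 280, 280
The 2 values of 280 occupy positions 11–12 → each gets rank 12.
Eli has value 280 ms → rank 12.

12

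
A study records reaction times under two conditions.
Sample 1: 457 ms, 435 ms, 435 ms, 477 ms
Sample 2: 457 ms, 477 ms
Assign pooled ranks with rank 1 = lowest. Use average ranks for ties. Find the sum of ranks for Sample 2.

Sorted (ascending): 435, 435, 457, 457, 477, 477
The 2 values of 435 occupy positions 1–2 → average rank (1+2)/2 = 1.5.
The 2 values of 457 occupy positions 3–4 → average rank (3+4)/2 = 3.5.
The 2 values of 477 occupy positions 5–6 → average rank (5+6)/2 = 5.5.
Sample 2 values → pooled ranks: 457→3.5, 477→5.5
Rank sum = 3.5 + 5.5 = 9

9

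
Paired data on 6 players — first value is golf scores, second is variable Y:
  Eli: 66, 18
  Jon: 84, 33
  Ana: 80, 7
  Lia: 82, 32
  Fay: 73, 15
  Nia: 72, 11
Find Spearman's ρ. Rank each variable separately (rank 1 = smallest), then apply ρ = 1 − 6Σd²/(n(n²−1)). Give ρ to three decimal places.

Ranks of variable 1: 1, 6, 4, 5, 3, 2
Ranks of variable 2: 4, 6, 1, 5, 3, 2
d = r₁ − r₂: -3, 0, 3, 0, 0, 0
d²: 9, 0, 9, 0, 0, 0; Σd² = 18
ρ = 1 − 6·18/(6·35) = 1 − 108/210 = 0.486

0.486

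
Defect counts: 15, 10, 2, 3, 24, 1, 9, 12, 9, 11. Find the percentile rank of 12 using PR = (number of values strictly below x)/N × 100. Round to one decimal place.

N = 10.
Strictly below 12: 7. Equal to 12: 1.
PR = 7/10 × 100 = 70.0

70.0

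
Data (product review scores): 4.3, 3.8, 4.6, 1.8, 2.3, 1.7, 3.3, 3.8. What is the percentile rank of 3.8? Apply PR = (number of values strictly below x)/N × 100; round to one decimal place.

50.0

N = 8.
Strictly below 3.8: 4. Equal to 3.8: 2.
PR = 4/8 × 100 = 50.0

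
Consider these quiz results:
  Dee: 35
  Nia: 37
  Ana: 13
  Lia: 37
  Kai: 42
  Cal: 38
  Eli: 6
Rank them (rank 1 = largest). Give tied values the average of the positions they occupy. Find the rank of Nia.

3.5

Sorted (descending): 42, 38, 37, 37, 35, 13, 6
The 2 values of 37 occupy positions 3–4 → average rank (3+4)/2 = 3.5.
Nia has value 37 → rank 3.5.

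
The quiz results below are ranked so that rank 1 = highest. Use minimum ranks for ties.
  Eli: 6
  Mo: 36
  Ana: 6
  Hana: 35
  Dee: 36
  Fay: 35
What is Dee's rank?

1

Sorted (descending): 36, 36, 35, 35, 6, 6
The 2 values of 36 occupy positions 1–2 → each gets rank 1.
The 2 values of 35 occupy positions 3–4 → each gets rank 3.
The 2 values of 6 occupy positions 5–6 → each gets rank 5.
Dee has value 36 → rank 1.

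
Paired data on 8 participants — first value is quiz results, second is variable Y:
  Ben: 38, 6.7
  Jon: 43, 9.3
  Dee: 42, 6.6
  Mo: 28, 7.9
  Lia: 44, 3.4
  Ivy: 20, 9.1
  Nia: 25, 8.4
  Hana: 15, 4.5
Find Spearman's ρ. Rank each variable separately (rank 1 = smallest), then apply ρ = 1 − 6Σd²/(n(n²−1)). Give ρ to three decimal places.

-0.143

Ranks of variable 1: 5, 7, 6, 4, 8, 2, 3, 1
Ranks of variable 2: 4, 8, 3, 5, 1, 7, 6, 2
d = r₁ − r₂: 1, -1, 3, -1, 7, -5, -3, -1
d²: 1, 1, 9, 1, 49, 25, 9, 1; Σd² = 96
ρ = 1 − 6·96/(8·63) = 1 − 576/504 = -0.143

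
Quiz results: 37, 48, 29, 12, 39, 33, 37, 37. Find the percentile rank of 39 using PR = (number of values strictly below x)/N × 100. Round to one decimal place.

75.0

N = 8.
Strictly below 39: 6. Equal to 39: 1.
PR = 6/8 × 100 = 75.0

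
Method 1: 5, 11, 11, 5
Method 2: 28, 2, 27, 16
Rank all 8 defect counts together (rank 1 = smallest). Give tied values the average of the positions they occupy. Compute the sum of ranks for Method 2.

Sorted (ascending): 2, 5, 5, 11, 11, 16, 27, 28
The 2 values of 5 occupy positions 2–3 → average rank (2+3)/2 = 2.5.
The 2 values of 11 occupy positions 4–5 → average rank (4+5)/2 = 4.5.
Method 2 values → pooled ranks: 28→8, 2→1, 27→7, 16→6
Rank sum = 8 + 1 + 7 + 6 = 22

22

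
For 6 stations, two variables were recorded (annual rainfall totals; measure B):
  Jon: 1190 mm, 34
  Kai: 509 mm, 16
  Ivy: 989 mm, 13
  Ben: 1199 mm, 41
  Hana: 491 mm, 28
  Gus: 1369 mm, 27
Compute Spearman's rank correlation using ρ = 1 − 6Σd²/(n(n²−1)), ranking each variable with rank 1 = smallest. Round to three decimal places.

Ranks of variable 1: 4, 2, 3, 5, 1, 6
Ranks of variable 2: 5, 2, 1, 6, 4, 3
d = r₁ − r₂: -1, 0, 2, -1, -3, 3
d²: 1, 0, 4, 1, 9, 9; Σd² = 24
ρ = 1 − 6·24/(6·35) = 1 − 144/210 = 0.314

0.314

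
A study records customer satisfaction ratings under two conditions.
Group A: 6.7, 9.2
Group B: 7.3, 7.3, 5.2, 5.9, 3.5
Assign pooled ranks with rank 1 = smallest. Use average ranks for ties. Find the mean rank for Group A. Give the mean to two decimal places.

Sorted (ascending): 3.5, 5.2, 5.9, 6.7, 7.3, 7.3, 9.2
The 2 values of 7.3 occupy positions 5–6 → average rank (5+6)/2 = 5.5.
Group A values → pooled ranks: 6.7→4, 9.2→7
Mean rank = (4 + 7) / 2 = 5.50

5.50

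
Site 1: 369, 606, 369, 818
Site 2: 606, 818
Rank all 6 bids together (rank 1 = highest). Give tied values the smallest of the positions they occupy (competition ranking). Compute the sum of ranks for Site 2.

Sorted (descending): 818, 818, 606, 606, 369, 369
The 2 values of 818 occupy positions 1–2 → each gets rank 1.
The 2 values of 606 occupy positions 3–4 → each gets rank 3.
The 2 values of 369 occupy positions 5–6 → each gets rank 5.
Site 2 values → pooled ranks: 606→3, 818→1
Rank sum = 3 + 1 = 4

4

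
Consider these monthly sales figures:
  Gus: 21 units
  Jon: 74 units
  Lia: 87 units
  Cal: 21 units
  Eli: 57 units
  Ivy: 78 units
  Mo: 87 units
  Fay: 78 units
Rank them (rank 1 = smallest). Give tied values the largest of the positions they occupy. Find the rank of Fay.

Sorted (ascending): 21, 21, 57, 74, 78, 78, 87, 87
The 2 values of 21 occupy positions 1–2 → each gets rank 2.
The 2 values of 78 occupy positions 5–6 → each gets rank 6.
The 2 values of 87 occupy positions 7–8 → each gets rank 8.
Fay has value 78 units → rank 6.

6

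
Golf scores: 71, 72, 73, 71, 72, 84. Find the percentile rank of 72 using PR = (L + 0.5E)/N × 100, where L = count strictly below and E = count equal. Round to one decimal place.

N = 6.
Strictly below 72: 2. Equal to 72: 2.
PR = (2 + 0.5·2)/6 × 100 = 50.0

50.0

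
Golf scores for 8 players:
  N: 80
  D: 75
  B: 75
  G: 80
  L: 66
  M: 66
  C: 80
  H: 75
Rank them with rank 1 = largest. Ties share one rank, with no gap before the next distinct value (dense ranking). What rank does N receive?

1

Sorted (descending): 80, 80, 80, 75, 75, 75, 66, 66
The 3 values of 80 share dense rank 1.
The 3 values of 75 share dense rank 2.
The 2 values of 66 share dense rank 3.
N has value 80 → rank 1.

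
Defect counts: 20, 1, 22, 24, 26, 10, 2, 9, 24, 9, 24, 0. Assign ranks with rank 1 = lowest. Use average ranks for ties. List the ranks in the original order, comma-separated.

Sorted (ascending): 0, 1, 2, 9, 9, 10, 20, 22, 24, 24, 24, 26
The 2 values of 9 occupy positions 4–5 → average rank (4+5)/2 = 4.5.
The 3 values of 24 occupy positions 9–11 → average rank 10.

7, 2, 8, 10, 12, 6, 3, 4.5, 10, 4.5, 10, 1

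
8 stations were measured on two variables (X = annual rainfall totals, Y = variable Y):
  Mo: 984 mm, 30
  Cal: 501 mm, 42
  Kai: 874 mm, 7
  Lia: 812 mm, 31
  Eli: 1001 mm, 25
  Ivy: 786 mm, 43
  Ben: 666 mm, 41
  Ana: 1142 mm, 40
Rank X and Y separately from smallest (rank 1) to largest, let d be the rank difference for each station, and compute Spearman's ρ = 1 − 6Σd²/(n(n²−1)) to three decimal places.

-0.619

Ranks of variable 1: 6, 1, 5, 4, 7, 3, 2, 8
Ranks of variable 2: 3, 7, 1, 4, 2, 8, 6, 5
d = r₁ − r₂: 3, -6, 4, 0, 5, -5, -4, 3
d²: 9, 36, 16, 0, 25, 25, 16, 9; Σd² = 136
ρ = 1 − 6·136/(8·63) = 1 − 816/504 = -0.619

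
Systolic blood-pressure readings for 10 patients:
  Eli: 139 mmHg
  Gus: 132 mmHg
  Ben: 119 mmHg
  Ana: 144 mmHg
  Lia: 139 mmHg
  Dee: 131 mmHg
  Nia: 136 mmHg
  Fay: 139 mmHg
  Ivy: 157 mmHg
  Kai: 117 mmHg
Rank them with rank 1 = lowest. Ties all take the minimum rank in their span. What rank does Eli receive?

Sorted (ascending): 117, 119, 131, 132, 136, 139, 139, 139, 144, 157
The 3 values of 139 occupy positions 6–8 → each gets rank 6.
Eli has value 139 mmHg → rank 6.

6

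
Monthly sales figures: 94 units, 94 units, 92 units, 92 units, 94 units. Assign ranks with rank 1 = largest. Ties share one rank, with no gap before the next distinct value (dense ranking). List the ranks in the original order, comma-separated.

Sorted (descending): 94, 94, 94, 92, 92
The 3 values of 94 share dense rank 1.
The 2 values of 92 share dense rank 2.

1, 1, 2, 2, 1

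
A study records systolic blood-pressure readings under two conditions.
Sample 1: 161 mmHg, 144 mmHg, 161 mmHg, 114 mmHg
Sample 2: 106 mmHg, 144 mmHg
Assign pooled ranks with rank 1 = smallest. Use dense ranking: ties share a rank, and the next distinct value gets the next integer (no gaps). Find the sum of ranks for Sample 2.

Sorted (ascending): 106, 114, 144, 144, 161, 161
The 2 values of 144 share dense rank 3.
The 2 values of 161 share dense rank 4.
Remaining distinct values take the next consecutive integers.
Sample 2 values → pooled ranks: 106→1, 144→3
Rank sum = 1 + 3 = 4

4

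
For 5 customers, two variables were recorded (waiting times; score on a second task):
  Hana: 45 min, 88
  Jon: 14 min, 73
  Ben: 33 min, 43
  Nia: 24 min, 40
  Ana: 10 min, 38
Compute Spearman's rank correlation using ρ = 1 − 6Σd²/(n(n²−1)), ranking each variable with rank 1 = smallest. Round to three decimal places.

0.700

Ranks of variable 1: 5, 2, 4, 3, 1
Ranks of variable 2: 5, 4, 3, 2, 1
d = r₁ − r₂: 0, -2, 1, 1, 0
d²: 0, 4, 1, 1, 0; Σd² = 6
ρ = 1 − 6·6/(5·24) = 1 − 36/120 = 0.700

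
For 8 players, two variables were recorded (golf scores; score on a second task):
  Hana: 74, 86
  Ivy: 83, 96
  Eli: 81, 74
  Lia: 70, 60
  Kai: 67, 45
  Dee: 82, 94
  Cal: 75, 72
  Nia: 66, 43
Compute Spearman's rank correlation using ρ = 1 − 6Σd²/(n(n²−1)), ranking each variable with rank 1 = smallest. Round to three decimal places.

0.929

Ranks of variable 1: 4, 8, 6, 3, 2, 7, 5, 1
Ranks of variable 2: 6, 8, 5, 3, 2, 7, 4, 1
d = r₁ − r₂: -2, 0, 1, 0, 0, 0, 1, 0
d²: 4, 0, 1, 0, 0, 0, 1, 0; Σd² = 6
ρ = 1 − 6·6/(8·63) = 1 − 36/504 = 0.929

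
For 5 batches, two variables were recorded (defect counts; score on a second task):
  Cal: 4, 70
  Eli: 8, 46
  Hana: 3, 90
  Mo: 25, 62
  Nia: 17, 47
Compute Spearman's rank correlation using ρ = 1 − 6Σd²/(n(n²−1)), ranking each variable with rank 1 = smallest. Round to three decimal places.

-0.600

Ranks of variable 1: 2, 3, 1, 5, 4
Ranks of variable 2: 4, 1, 5, 3, 2
d = r₁ − r₂: -2, 2, -4, 2, 2
d²: 4, 4, 16, 4, 4; Σd² = 32
ρ = 1 − 6·32/(5·24) = 1 − 192/120 = -0.600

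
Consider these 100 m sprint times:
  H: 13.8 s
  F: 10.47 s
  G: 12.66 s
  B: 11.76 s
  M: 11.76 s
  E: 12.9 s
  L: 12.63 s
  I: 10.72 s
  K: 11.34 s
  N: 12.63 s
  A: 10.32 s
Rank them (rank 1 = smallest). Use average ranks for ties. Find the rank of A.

Sorted (ascending): 10.32, 10.47, 10.72, 11.34, 11.76, 11.76, 12.63, 12.63, 12.66, 12.9, 13.8
The 2 values of 11.76 occupy positions 5–6 → average rank (5+6)/2 = 5.5.
The 2 values of 12.63 occupy positions 7–8 → average rank (7+8)/2 = 7.5.
A has value 10.32 s → rank 1.

1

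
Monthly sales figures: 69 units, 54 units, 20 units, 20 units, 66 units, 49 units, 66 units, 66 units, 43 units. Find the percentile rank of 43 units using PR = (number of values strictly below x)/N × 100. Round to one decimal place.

N = 9.
Strictly below 43: 2. Equal to 43: 1.
PR = 2/9 × 100 = 22.2

22.2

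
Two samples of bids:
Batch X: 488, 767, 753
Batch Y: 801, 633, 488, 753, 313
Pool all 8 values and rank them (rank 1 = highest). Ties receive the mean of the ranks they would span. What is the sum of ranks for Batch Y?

24

Sorted (descending): 801, 767, 753, 753, 633, 488, 488, 313
The 2 values of 753 occupy positions 3–4 → average rank (3+4)/2 = 3.5.
The 2 values of 488 occupy positions 6–7 → average rank (6+7)/2 = 6.5.
Batch Y values → pooled ranks: 801→1, 633→5, 488→6.5, 753→3.5, 313→8
Rank sum = 1 + 5 + 6.5 + 3.5 + 8 = 24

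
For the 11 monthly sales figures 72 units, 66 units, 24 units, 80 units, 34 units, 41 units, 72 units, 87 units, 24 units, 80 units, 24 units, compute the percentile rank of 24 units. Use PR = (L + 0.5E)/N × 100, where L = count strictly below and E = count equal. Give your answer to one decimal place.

13.6

N = 11.
Strictly below 24: 0. Equal to 24: 3.
PR = (0 + 0.5·3)/11 × 100 = 13.6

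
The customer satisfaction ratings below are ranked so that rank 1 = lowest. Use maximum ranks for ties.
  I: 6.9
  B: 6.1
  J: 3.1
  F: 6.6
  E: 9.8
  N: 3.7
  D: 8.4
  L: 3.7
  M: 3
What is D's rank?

8

Sorted (ascending): 3, 3.1, 3.7, 3.7, 6.1, 6.6, 6.9, 8.4, 9.8
The 2 values of 3.7 occupy positions 3–4 → each gets rank 4.
D has value 8.4 → rank 8.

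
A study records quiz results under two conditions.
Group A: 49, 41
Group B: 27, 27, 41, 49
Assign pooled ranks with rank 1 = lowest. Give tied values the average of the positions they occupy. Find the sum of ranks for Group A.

Sorted (ascending): 27, 27, 41, 41, 49, 49
The 2 values of 27 occupy positions 1–2 → average rank (1+2)/2 = 1.5.
The 2 values of 41 occupy positions 3–4 → average rank (3+4)/2 = 3.5.
The 2 values of 49 occupy positions 5–6 → average rank (5+6)/2 = 5.5.
Group A values → pooled ranks: 49→5.5, 41→3.5
Rank sum = 5.5 + 3.5 = 9

9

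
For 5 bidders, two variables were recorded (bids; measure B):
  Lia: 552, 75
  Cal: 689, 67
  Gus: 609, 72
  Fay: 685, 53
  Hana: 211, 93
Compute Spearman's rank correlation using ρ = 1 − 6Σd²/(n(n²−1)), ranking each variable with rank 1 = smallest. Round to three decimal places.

-0.900

Ranks of variable 1: 2, 5, 3, 4, 1
Ranks of variable 2: 4, 2, 3, 1, 5
d = r₁ − r₂: -2, 3, 0, 3, -4
d²: 4, 9, 0, 9, 16; Σd² = 38
ρ = 1 − 6·38/(5·24) = 1 − 228/120 = -0.900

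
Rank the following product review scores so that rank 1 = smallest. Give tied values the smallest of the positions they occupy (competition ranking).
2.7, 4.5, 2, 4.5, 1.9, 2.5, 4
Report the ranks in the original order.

Sorted (ascending): 1.9, 2, 2.5, 2.7, 4, 4.5, 4.5
The 2 values of 4.5 occupy positions 6–7 → each gets rank 6.

4, 6, 2, 6, 1, 3, 5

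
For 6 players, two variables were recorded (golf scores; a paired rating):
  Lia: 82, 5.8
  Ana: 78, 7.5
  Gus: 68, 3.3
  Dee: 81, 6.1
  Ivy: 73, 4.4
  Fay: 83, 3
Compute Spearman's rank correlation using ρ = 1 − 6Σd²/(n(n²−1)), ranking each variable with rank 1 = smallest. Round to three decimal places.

Ranks of variable 1: 5, 3, 1, 4, 2, 6
Ranks of variable 2: 4, 6, 2, 5, 3, 1
d = r₁ − r₂: 1, -3, -1, -1, -1, 5
d²: 1, 9, 1, 1, 1, 25; Σd² = 38
ρ = 1 − 6·38/(6·35) = 1 − 228/210 = -0.086

-0.086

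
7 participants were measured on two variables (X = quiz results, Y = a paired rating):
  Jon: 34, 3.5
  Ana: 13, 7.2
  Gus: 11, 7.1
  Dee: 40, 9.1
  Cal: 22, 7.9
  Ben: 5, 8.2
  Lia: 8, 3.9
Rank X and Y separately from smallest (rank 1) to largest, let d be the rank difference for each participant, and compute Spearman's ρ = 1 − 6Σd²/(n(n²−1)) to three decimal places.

Ranks of variable 1: 6, 4, 3, 7, 5, 1, 2
Ranks of variable 2: 1, 4, 3, 7, 5, 6, 2
d = r₁ − r₂: 5, 0, 0, 0, 0, -5, 0
d²: 25, 0, 0, 0, 0, 25, 0; Σd² = 50
ρ = 1 − 6·50/(7·48) = 1 − 300/336 = 0.107

0.107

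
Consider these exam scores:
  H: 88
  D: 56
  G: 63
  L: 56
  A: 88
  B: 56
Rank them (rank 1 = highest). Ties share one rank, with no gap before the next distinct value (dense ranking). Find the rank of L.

Sorted (descending): 88, 88, 63, 56, 56, 56
The 2 values of 88 share dense rank 1.
The 3 values of 56 share dense rank 3.
Remaining distinct values take the next consecutive integers.
L has value 56 → rank 3.

3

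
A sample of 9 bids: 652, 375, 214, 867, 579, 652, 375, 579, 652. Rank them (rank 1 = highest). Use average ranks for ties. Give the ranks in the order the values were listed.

Sorted (descending): 867, 652, 652, 652, 579, 579, 375, 375, 214
The 3 values of 652 occupy positions 2–4 → average rank 3.
The 2 values of 579 occupy positions 5–6 → average rank (5+6)/2 = 5.5.
The 2 values of 375 occupy positions 7–8 → average rank (7+8)/2 = 7.5.

3, 7.5, 9, 1, 5.5, 3, 7.5, 5.5, 3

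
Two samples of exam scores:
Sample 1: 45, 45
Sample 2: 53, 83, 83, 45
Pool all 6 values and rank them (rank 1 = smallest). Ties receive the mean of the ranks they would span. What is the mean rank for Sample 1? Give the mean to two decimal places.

2.00

Sorted (ascending): 45, 45, 45, 53, 83, 83
The 3 values of 45 occupy positions 1–3 → average rank 2.
The 2 values of 83 occupy positions 5–6 → average rank (5+6)/2 = 5.5.
Sample 1 values → pooled ranks: 45→2, 45→2
Mean rank = (2 + 2) / 2 = 2.00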